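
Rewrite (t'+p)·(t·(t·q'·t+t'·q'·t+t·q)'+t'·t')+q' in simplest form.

t'+q'

(t'+p)·(t·(t·q'·t+t'·q'·t+t·q)'+t'·t')+q'
= (t'+p)·(t·(q'·t+t·q)'+t'·t')+q'
= (t'+p)·(t·t'+t'·t')+q'
= (t'+p)·t'+q'
= t'+q'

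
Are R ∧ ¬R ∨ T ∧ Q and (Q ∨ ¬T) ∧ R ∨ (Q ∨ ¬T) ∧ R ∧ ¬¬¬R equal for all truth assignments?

No

E1: R ∧ ¬R ∨ T ∧ Q
    = T ∧ Q
E2: (Q ∨ ¬T) ∧ R ∨ (Q ∨ ¬T) ∧ R ∧ ¬¬¬R
    = (Q ∨ ¬T) ∧ R ∨ (Q ∨ ¬T) ∧ R ∧ ¬R
    = (Q ∨ ¬T) ∧ R
These differ: at Q=1, R=0, T=1, E1 = 1 but E2 = 0.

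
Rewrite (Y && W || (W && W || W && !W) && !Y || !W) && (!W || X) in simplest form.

!W || X

(Y && W || (W && W || W && !W) && !Y || !W) && (!W || X)
= (Y && W || W && !Y || !W) && (!W || X)   (distribution)
= (W || !W) && (!W || X)   (distribution)
= !W || X   (complement / identity)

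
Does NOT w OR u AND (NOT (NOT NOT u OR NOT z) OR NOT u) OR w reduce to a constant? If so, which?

yes, True

NOT w OR u AND (NOT (NOT NOT u OR NOT z) OR NOT u) OR w
= NOT w OR u AND (NOT u AND z OR NOT u) OR w
= NOT w OR u AND NOT u OR w
= NOT w OR w
= TRUE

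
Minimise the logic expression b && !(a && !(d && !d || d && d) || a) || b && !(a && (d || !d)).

b && !(a && !(d && !d || d && d) || a) || b && !(a && (d || !d))
= b && !(a && !d || a) || b && !(a && (d || !d))
= b && !(a && !d || a) || b && !a
= b && !a || b && !a
= b && !a

b && !a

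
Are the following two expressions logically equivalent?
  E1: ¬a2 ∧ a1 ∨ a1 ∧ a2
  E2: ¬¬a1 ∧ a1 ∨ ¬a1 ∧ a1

Yes

E1: ¬a2 ∧ a1 ∨ a1 ∧ a2
    = a1   — distribution
E2: ¬¬a1 ∧ a1 ∨ ¬a1 ∧ a1
    = a1 ∧ a1 ∨ ¬a1 ∧ a1   — double negation
    = a1   — distribution
Both reduce to a1, so they are equivalent.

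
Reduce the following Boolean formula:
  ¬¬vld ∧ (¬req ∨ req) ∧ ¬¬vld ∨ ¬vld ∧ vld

vld

¬¬vld ∧ (¬req ∨ req) ∧ ¬¬vld ∨ ¬vld ∧ vld
= ¬¬vld ∧ (¬req ∨ req) ∧ vld ∨ ¬vld ∧ vld   (double negation)
= ¬¬vld ∧ vld ∨ ¬vld ∧ vld   (complement / identity)
= ¬¬vld ∧ vld   (complement / identity)
= vld ∧ vld   (double negation)
= vld   (idempotence)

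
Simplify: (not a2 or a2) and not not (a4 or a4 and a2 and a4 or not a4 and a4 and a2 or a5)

a4 or a5

(not a2 or a2) and not not (a4 or a4 and a2 and a4 or not a4 and a4 and a2 or a5)
= (not a2 or a2) and not not (a4 or a4 and a2 or a5)
= not not (a4 or a4 and a2 or a5)
= not not (a4 or a5)
= a4 or a5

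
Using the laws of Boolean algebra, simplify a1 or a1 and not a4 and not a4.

a1 or a1 and not a4 and not a4
= a1 or a1 and not a4   (idempotence)
= a1   (absorption)

a1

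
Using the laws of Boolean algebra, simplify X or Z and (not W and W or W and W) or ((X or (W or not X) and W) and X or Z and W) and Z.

X or Z and W

X or Z and (not W and W or W and W) or ((X or (W or not X) and W) and X or Z and W) and Z
= X or Z and (not W and W or W and W) or ((X or W) and X or Z and W) and Z   [absorption]
= X or Z and (not W and W or W and W) or (X or Z and W) and Z   [absorption]
= X or Z and W or (X or Z and W) and Z   [distribution]
= X or Z and W   [absorption]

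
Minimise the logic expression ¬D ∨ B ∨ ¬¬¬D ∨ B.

¬D ∨ B ∨ ¬¬¬D ∨ B
= ¬D ∨ B ∨ ¬D ∨ B   [double negation]
= ¬D ∨ B   [idempotence]

¬D ∨ B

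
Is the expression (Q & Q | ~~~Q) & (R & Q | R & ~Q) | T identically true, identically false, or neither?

(Q & Q | ~~~Q) & (R & Q | R & ~Q) | T
= (Q & Q | ~~~Q) & R | T   — distribution
= (Q | ~~~Q) & R | T   — idempotence
= (Q | ~Q) & R | T   — double negation
= R | T   — complement / identity
This depends on R, T, so it is not a constant.

neither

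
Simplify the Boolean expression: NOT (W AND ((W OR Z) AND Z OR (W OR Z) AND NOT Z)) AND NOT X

NOT (W AND ((W OR Z) AND Z OR (W OR Z) AND NOT Z)) AND NOT X
= NOT (W AND (W OR Z)) AND NOT X
= NOT W AND NOT X

NOT W AND NOT X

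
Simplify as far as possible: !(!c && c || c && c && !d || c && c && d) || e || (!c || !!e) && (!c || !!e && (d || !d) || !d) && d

!(!c && c || c && c && !d || c && c && d) || e || (!c || !!e) && (!c || !!e && (d || !d) || !d) && d
= !(!c && c || c && c) || e || (!c || !!e) && (!c || !!e && (d || !d) || !d) && d   (distribution)
= !(!c && c || c && c) || e || (!c || !!e) && (!c || !!e || !d) && d   (complement / identity)
= !(!c && c || c && c) || e || (!c || !!e) && d   (absorption)
= !(!c && c || c && c) || e || (!c || e) && d   (double negation)
= !c || e || (!c || e) && d   (distribution)
= !c || e   (absorption)

!c || e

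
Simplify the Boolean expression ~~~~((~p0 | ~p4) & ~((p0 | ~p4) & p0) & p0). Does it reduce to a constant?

~~~~((~p0 | ~p4) & ~((p0 | ~p4) & p0) & p0)
= ~~~~((~p0 | ~p4) & ~p0 & p0)   — absorption
= ~~~~(~p0 & p0)   — absorption
= ~~(~p0 & p0)   — double negation
= ~p0 & p0   — double negation
= 0   — complement

0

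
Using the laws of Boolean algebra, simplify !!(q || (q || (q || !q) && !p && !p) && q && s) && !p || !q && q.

q && !p

!!(q || (q || (q || !q) && !p && !p) && q && s) && !p || !q && q
= !!(q || (q || (q || !q) && !p) && q && s) && !p || !q && q   — idempotence
= !!(q || (q || !p) && q && s) && !p || !q && q   — complement / identity
= !!(q || q && s) && !p || !q && q   — absorption
= (q || q && s) && !p || !q && q   — double negation
= (q || q && s) && !p   — complement / identity
= q && !p   — absorption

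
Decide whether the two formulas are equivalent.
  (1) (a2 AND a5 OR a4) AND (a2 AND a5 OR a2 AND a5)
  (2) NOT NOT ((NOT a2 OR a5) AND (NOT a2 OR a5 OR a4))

E1: (a2 AND a5 OR a4) AND (a2 AND a5 OR a2 AND a5)
    = (a2 AND a5 OR a4) AND a2 AND a5   (idempotence)
    = a2 AND a5   (absorption)
E2: NOT NOT ((NOT a2 OR a5) AND (NOT a2 OR a5 OR a4))
    = NOT NOT (NOT a2 OR a5)   (absorption)
    = NOT a2 OR a5   (double negation)
These differ: at a2=0, a4=0, a5=0, E1 = 0 but E2 = 1.

No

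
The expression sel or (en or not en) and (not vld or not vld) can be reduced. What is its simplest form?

sel or (en or not en) and (not vld or not vld)
= sel or not vld or not vld   [complement / identity]
= sel or not vld   [idempotence]

sel or not vld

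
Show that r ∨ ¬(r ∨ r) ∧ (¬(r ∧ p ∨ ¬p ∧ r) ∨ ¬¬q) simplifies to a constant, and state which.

r ∨ ¬(r ∨ r) ∧ (¬(r ∧ p ∨ ¬p ∧ r) ∨ ¬¬q)
= r ∨ ¬(r ∨ r) ∧ (¬(r ∧ p ∨ ¬p ∧ r) ∨ q)   — double negation
= r ∨ ¬(r ∨ r) ∧ (¬r ∨ q)   — distribution
= r ∨ ¬r ∧ (¬r ∨ q)   — idempotence
= r ∨ ¬r   — absorption
= True   — complement

True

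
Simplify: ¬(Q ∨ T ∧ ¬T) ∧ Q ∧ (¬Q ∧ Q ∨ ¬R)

¬(Q ∨ T ∧ ¬T) ∧ Q ∧ (¬Q ∧ Q ∨ ¬R)
= ¬Q ∧ Q ∧ (¬Q ∧ Q ∨ ¬R)   (complement / identity)
= ¬Q ∧ Q   (absorption)
= False   (complement)

False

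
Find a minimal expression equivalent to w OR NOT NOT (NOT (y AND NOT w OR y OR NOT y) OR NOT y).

w OR NOT NOT (NOT (y AND NOT w OR y OR NOT y) OR NOT y)
= w OR NOT NOT (NOT (y OR NOT y) OR NOT y)   — absorption
= w OR NOT ((y OR NOT y) AND y)   — De Morgan
= w OR NOT y   — complement / identity

w OR NOT y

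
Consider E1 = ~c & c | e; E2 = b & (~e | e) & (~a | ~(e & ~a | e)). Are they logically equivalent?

No

E1: ~c & c | e
    = e
E2: b & (~e | e) & (~a | ~(e & ~a | e))
    = b & (~e | e) & (~a | ~e)
    = b & (~a | ~e)
These differ: at a=0, b=0, c=0, e=1, E1 = 1 but E2 = 0.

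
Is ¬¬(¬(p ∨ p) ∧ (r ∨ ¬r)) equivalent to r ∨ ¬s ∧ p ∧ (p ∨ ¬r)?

No

E1: ¬¬(¬(p ∨ p) ∧ (r ∨ ¬r))
    = ¬¬¬(p ∨ p)   [complement / identity]
    = ¬¬¬p   [idempotence]
    = ¬p   [double negation]
E2: r ∨ ¬s ∧ p ∧ (p ∨ ¬r)
    = r ∨ ¬s ∧ p   [absorption]
These differ: at p=1, r=1, s=1, E1 = 0 but E2 = 1.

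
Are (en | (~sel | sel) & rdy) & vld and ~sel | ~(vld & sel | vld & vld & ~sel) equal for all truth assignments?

No

E1: (en | (~sel | sel) & rdy) & vld
    = (en | rdy) & vld   — complement / identity
E2: ~sel | ~(vld & sel | vld & vld & ~sel)
    = ~sel | ~(vld & sel | vld & ~sel)   — idempotence
    = ~sel | ~((sel | ~sel) & vld)   — distribution
    = ~sel | ~vld   — complement / identity
These differ: at en=0, rdy=0, sel=0, vld=0, E1 = 0 but E2 = 1.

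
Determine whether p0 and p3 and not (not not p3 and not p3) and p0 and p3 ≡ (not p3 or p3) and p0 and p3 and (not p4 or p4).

E1: p0 and p3 and not (not not p3 and not p3) and p0 and p3
    = p0 and p3 and (not p3 or p3) and p0 and p3   — De Morgan
    = p0 and p3 and p0 and p3   — complement / identity
    = p0 and p3   — idempotence
E2: (not p3 or p3) and p0 and p3 and (not p4 or p4)
    = p0 and p3 and (not p4 or p4)   — complement / identity
    = p0 and p3   — complement / identity
Both reduce to p0 and p3, so they are equivalent.

Yes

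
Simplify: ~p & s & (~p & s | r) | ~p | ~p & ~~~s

~p & s & (~p & s | r) | ~p | ~p & ~~~s
= ~p & s | ~p | ~p & ~~~s   — absorption
= ~p | ~p & ~~~s   — absorption
= ~p | ~p & ~s   — double negation
= ~p   — absorption

~p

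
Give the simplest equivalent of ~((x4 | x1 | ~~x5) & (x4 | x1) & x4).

~x4

~((x4 | x1 | ~~x5) & (x4 | x1) & x4)
= ~((x4 | x1 | x5) & (x4 | x1) & x4)   [double negation]
= ~((x4 | x1) & x4)   [absorption]
= ~x4   [absorption]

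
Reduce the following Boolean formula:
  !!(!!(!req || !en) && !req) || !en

!req || !en

!!(!!(!req || !en) && !req) || !en
= !!(!(req && en) && !req) || !en
= !(req && en || req) || !en
= !req || !en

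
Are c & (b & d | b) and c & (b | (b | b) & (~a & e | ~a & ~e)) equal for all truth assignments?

E1: c & (b & d | b)
    = c & b
E2: c & (b | (b | b) & (~a & e | ~a & ~e))
    = c & (b | (b | b) & ~a)
    = c & (b | b & ~a)
    = c & b
Both reduce to c & b, so they are equivalent.

Yes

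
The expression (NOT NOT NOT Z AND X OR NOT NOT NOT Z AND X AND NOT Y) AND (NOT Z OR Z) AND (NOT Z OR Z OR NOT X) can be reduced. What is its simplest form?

(NOT NOT NOT Z AND X OR NOT NOT NOT Z AND X AND NOT Y) AND (NOT Z OR Z) AND (NOT Z OR Z OR NOT X)
= (NOT NOT NOT Z AND X OR NOT NOT NOT Z AND X AND NOT Y) AND (NOT Z OR Z)   (absorption)
= NOT NOT NOT Z AND X AND (NOT Z OR Z)   (absorption)
= NOT NOT NOT Z AND X   (complement / identity)
= NOT Z AND X   (double negation)

NOT Z AND X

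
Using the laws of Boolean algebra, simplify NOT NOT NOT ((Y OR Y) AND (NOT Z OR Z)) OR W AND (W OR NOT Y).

NOT NOT NOT ((Y OR Y) AND (NOT Z OR Z)) OR W AND (W OR NOT Y)
= NOT NOT NOT (Y OR Y) OR W AND (W OR NOT Y)
= NOT (Y OR Y) OR W AND (W OR NOT Y)
= NOT (Y OR Y) OR W
= NOT Y OR W

NOT Y OR W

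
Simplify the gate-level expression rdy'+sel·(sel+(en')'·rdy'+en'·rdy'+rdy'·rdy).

rdy'+sel·(sel+(en')'·rdy'+en'·rdy'+rdy'·rdy)
= rdy'+sel·(sel+en·rdy'+en'·rdy'+rdy'·rdy)   [double negation]
= rdy'+sel·(sel+rdy'+rdy'·rdy)   [distribution]
= rdy'+sel·(sel+rdy')   [complement / identity]
= rdy'+sel   [absorption]

rdy'+sel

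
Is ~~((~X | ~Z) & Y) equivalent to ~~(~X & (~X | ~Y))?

E1: ~~((~X | ~Z) & Y)
    = (~X | ~Z) & Y   [double negation]
E2: ~~(~X & (~X | ~Y))
    = ~X & (~X | ~Y)   [double negation]
    = ~X   [absorption]
These differ: at X=0, Y=0, Z=0, E1 = 0 but E2 = 1.

No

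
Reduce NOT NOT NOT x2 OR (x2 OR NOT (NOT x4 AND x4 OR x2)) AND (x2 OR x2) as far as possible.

TRUE

NOT NOT NOT x2 OR (x2 OR NOT (NOT x4 AND x4 OR x2)) AND (x2 OR x2)
= NOT NOT NOT x2 OR (x2 OR NOT x2) AND (x2 OR x2)
= NOT NOT NOT x2 OR x2 OR x2
= NOT x2 OR x2 OR x2
= NOT x2 OR x2
= TRUE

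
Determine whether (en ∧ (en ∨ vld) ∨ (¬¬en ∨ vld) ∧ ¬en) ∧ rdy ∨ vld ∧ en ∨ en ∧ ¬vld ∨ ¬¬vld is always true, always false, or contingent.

(en ∧ (en ∨ vld) ∨ (¬¬en ∨ vld) ∧ ¬en) ∧ rdy ∨ vld ∧ en ∨ en ∧ ¬vld ∨ ¬¬vld
= (en ∧ (en ∨ vld) ∨ (en ∨ vld) ∧ ¬en) ∧ rdy ∨ vld ∧ en ∨ en ∧ ¬vld ∨ ¬¬vld   [double negation]
= (en ∧ (en ∨ vld) ∨ (en ∨ vld) ∧ ¬en) ∧ rdy ∨ vld ∧ en ∨ en ∧ ¬vld ∨ vld   [double negation]
= (en ∨ vld) ∧ rdy ∨ vld ∧ en ∨ en ∧ ¬vld ∨ vld   [distribution]
= (en ∨ vld) ∧ rdy ∨ en ∨ vld   [distribution]
= en ∨ vld   [absorption]
This depends on en, vld, so it is not a constant.

contingent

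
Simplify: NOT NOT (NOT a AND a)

FALSE

NOT NOT (NOT a AND a)
= NOT a AND a
= FALSE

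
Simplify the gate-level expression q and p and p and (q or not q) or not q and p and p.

q and p and p and (q or not q) or not q and p and p
= q and p and p or not q and p and p   — complement / identity
= p and p   — distribution
= p   — idempotence

p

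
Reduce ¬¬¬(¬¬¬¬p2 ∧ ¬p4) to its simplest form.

¬p2 ∨ p4

¬¬¬(¬¬¬¬p2 ∧ ¬p4)
= ¬(¬¬¬¬p2 ∧ ¬p4)   (double negation)
= ¬¬¬p2 ∨ p4   (De Morgan)
= ¬p2 ∨ p4   (double negation)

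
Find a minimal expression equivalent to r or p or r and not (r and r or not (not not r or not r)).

r or p

r or p or r and not (r and r or not (not not r or not r))
= r or p or r and not (r and r or not r and r)
= r or p or r and not r
= r or p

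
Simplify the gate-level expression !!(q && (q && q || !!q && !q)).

q

!!(q && (q && q || !!q && !q))
= !!(q && (q && q || q && !q))   — double negation
= !!(q && q)   — distribution
= !!q   — idempotence
= q   — double negation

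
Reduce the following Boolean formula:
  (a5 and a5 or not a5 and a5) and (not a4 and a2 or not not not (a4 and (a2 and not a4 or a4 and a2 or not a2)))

(a5 and a5 or not a5 and a5) and (not a4 and a2 or not not not (a4 and (a2 and not a4 or a4 and a2 or not a2)))
= (a5 and a5 or not a5 and a5) and (not a4 and a2 or not (a4 and (a2 and not a4 or a4 and a2 or not a2)))   [double negation]
= (a5 and a5 or not a5 and a5) and (not a4 and a2 or not (a4 and (a2 or not a2)))   [distribution]
= (a5 and a5 or not a5 and a5) and (not a4 and a2 or not a4)   [complement / identity]
= a5 and (not a4 and a2 or not a4)   [distribution]
= a5 and not a4   [absorption]

a5 and not a4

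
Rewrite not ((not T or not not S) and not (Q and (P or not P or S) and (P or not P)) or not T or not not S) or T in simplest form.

not ((not T or not not S) and not (Q and (P or not P or S) and (P or not P)) or not T or not not S) or T
= not ((not T or not not S) and not (Q and (P or not P)) or not T or not not S) or T   — absorption
= not ((not T or not not S) and not Q or not T or not not S) or T   — complement / identity
= not (not T or not not S) or T   — absorption
= T and not S or T   — De Morgan
= T   — absorption

T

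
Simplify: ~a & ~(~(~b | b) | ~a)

~a & ~(~(~b | b) | ~a)
= ~a & (~b | b) & a   [De Morgan]
= ~a & a   [complement / identity]
= 0   [complement]

0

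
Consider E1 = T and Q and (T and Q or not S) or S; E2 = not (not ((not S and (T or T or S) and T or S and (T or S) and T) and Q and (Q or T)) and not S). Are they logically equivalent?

Yes

E1: T and Q and (T and Q or not S) or S
    = T and Q or S
E2: not (not ((not S and (T or T or S) and T or S and (T or S) and T) and Q and (Q or T)) and not S)
    = not (not ((not S and (T or S) and T or S and (T or S) and T) and Q and (Q or T)) and not S)
    = not (not ((T or S) and T and Q and (Q or T)) and not S)
    = not (not (T and Q and (Q or T)) and not S)
    = not (not (T and Q) and not S)
    = T and Q or S
Both reduce to T and Q or S, so they are equivalent.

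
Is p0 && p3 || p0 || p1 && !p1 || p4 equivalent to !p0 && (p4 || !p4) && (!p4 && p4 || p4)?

No

E1: p0 && p3 || p0 || p1 && !p1 || p4
    = p0 && p3 || p0 || p4   (complement / identity)
    = p0 || p4   (absorption)
E2: !p0 && (p4 || !p4) && (!p4 && p4 || p4)
    = !p0 && (p4 || !p4) && p4   (complement / identity)
    = !p0 && p4   (complement / identity)
These differ: at p0=1, p1=0, p3=1, p4=1, E1 = 1 but E2 = 0.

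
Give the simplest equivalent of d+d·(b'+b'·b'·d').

d+d·(b'+b'·b'·d')
= d+d·(b'+b'·d')   (idempotence)
= d+d·b'   (absorption)
= d   (absorption)

d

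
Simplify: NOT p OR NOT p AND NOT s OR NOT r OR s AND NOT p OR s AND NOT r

NOT p OR NOT r

NOT p OR NOT p AND NOT s OR NOT r OR s AND NOT p OR s AND NOT r
= NOT p OR NOT p AND NOT s OR NOT r OR (NOT p OR NOT r) AND s   — distribution
= NOT p OR NOT r OR (NOT p OR NOT r) AND s   — absorption
= NOT p OR NOT r   — absorption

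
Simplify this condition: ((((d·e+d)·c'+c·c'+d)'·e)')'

((((d·e+d)·c'+c·c'+d)'·e)')'
= ((((d·e+d)·c'+d)'·e)')'
= ((d·e+d)·c'+d)'·e
= (d·c'+d)'·e
= d'·e

d'·e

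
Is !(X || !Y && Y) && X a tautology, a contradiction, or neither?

contradiction

!(X || !Y && Y) && X
= !X && X   — complement / identity
= false   — complement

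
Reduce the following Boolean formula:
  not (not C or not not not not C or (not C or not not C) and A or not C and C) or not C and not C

not C

not (not C or not not not not C or (not C or not not C) and A or not C and C) or not C and not C
= not (not C or not not C or (not C or not not C) and A or not C and C) or not C and not C   (double negation)
= not (not C or not not C or (not C or not not C) and A) or not C and not C   (complement / identity)
= not (not C or not not C) or not C and not C   (absorption)
= C and not C or not C and not C   (De Morgan)
= not C   (distribution)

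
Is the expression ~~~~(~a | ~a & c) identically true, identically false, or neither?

neither

~~~~(~a | ~a & c)
= ~~(~a | ~a & c)   (double negation)
= ~~~a   (absorption)
= ~a   (double negation)
This depends on a, so it is not a constant.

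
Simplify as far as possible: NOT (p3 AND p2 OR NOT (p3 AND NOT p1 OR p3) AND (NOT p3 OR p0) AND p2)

NOT (p3 AND p2 OR NOT (p3 AND NOT p1 OR p3) AND (NOT p3 OR p0) AND p2)
= NOT (p3 AND p2 OR NOT p3 AND (NOT p3 OR p0) AND p2)   [absorption]
= NOT (p3 AND p2 OR NOT p3 AND p2)   [absorption]
= NOT p2   [distribution]

NOT p2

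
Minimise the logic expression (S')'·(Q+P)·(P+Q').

(S')'·(Q+P)·(P+Q')
= (S')'·(Q·Q'+P)   — distribution
= (S')'·P   — complement / identity
= S·P   — double negation

S·P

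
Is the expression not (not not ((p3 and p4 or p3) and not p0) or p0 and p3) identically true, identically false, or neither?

neither

not (not not ((p3 and p4 or p3) and not p0) or p0 and p3)
= not (not not (p3 and not p0) or p0 and p3)   — absorption
= not (p3 and not p0 or p0 and p3)   — double negation
= not p3   — distribution
This depends on p3, so it is not a constant.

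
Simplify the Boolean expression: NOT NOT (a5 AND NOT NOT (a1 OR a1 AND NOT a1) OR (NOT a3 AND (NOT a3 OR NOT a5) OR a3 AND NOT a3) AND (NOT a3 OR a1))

a5 AND a1 OR NOT a3

NOT NOT (a5 AND NOT NOT (a1 OR a1 AND NOT a1) OR (NOT a3 AND (NOT a3 OR NOT a5) OR a3 AND NOT a3) AND (NOT a3 OR a1))
= NOT NOT (a5 AND NOT NOT a1 OR (NOT a3 AND (NOT a3 OR NOT a5) OR a3 AND NOT a3) AND (NOT a3 OR a1))   — complement / identity
= NOT NOT (a5 AND NOT NOT a1 OR (NOT a3 OR a3 AND NOT a3) AND (NOT a3 OR a1))   — absorption
= a5 AND NOT NOT a1 OR (NOT a3 OR a3 AND NOT a3) AND (NOT a3 OR a1)   — double negation
= a5 AND NOT NOT a1 OR NOT a3 AND (NOT a3 OR a1)   — complement / identity
= a5 AND a1 OR NOT a3 AND (NOT a3 OR a1)   — double negation
= a5 AND a1 OR NOT a3   — absorption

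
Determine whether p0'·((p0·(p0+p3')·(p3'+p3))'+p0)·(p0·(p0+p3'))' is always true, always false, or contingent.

p0'·((p0·(p0+p3')·(p3'+p3))'+p0)·(p0·(p0+p3'))'
= p0'·((p0·(p0+p3'))'+p0)·(p0·(p0+p3'))'
= p0'·(p0·(p0+p3'))'
= p0'·p0'
= p0'
This depends on p0, so it is not a constant.

contingent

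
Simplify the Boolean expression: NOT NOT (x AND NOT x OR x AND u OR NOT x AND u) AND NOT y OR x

u AND NOT y OR x

NOT NOT (x AND NOT x OR x AND u OR NOT x AND u) AND NOT y OR x
= (x AND NOT x OR x AND u OR NOT x AND u) AND NOT y OR x   [double negation]
= (x AND u OR NOT x AND u) AND NOT y OR x   [complement / identity]
= u AND NOT y OR x   [distribution]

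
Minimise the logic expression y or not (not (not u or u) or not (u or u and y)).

y or not (not (not u or u) or not (u or u and y))
= y or (not u or u) and (u or u and y)   [De Morgan]
= y or u or u and y   [complement / identity]
= y or u   [absorption]

y or u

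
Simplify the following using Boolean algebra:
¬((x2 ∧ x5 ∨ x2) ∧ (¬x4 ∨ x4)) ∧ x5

¬((x2 ∧ x5 ∨ x2) ∧ (¬x4 ∨ x4)) ∧ x5
= ¬(x2 ∧ (¬x4 ∨ x4)) ∧ x5   — absorption
= ¬x2 ∧ x5   — complement / identity

¬x2 ∧ x5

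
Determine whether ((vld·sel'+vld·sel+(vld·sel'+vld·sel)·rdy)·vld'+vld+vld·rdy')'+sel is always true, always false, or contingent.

contingent

((vld·sel'+vld·sel+(vld·sel'+vld·sel)·rdy)·vld'+vld+vld·rdy')'+sel
= ((vld·sel'+vld·sel)·vld'+vld+vld·rdy')'+sel   (absorption)
= (vld·vld'+vld+vld·rdy')'+sel   (distribution)
= (vld+vld·rdy')'+sel   (complement / identity)
= vld'+sel   (absorption)
This depends on sel, vld, so it is not a constant.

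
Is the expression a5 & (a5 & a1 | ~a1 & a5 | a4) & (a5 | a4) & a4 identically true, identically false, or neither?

a5 & (a5 & a1 | ~a1 & a5 | a4) & (a5 | a4) & a4
= a5 & (a5 | a4) & (a5 | a4) & a4   — distribution
= a5 & (a5 | a4) & a4   — idempotence
= a5 & a4   — absorption
This depends on a4, a5, so it is not a constant.

neither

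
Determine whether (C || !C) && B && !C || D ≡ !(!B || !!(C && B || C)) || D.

Yes

E1: (C || !C) && B && !C || D
    = B && !C || D   — complement / identity
E2: !(!B || !!(C && B || C)) || D
    = B && !(C && B || C) || D   — De Morgan
    = B && !C || D   — absorption
Both reduce to B && !C || D, so they are equivalent.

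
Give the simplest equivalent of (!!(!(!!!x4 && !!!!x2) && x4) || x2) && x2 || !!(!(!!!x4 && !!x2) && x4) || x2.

(!!(!(!!!x4 && !!!!x2) && x4) || x2) && x2 || !!(!(!!!x4 && !!x2) && x4) || x2
= (!!(!(!!!x4 && !!x2) && x4) || x2) && x2 || !!(!(!!!x4 && !!x2) && x4) || x2   (double negation)
= !!(!(!!!x4 && !!x2) && x4) || x2   (absorption)
= !(!!!x4 && !!x2) && x4 || x2   (double negation)
= !(!x4 && !!x2) && x4 || x2   (double negation)
= (x4 || !x2) && x4 || x2   (De Morgan)
= x4 || x2   (absorption)

x4 || x2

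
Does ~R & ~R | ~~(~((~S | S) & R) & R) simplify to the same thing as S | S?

E1: ~R & ~R | ~~(~((~S | S) & R) & R)
    = ~R & ~R | ~~(~R & R)   [complement / identity]
    = ~R & ~R | ~R & R   [double negation]
    = ~R   [distribution]
E2: S | S
    = S   [idempotence]
These differ: at R=0, S=0, E1 = 1 but E2 = 0.

No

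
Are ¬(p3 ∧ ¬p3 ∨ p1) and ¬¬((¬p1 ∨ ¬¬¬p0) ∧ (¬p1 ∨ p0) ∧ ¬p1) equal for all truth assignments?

E1: ¬(p3 ∧ ¬p3 ∨ p1)
    = ¬p1   [complement / identity]
E2: ¬¬((¬p1 ∨ ¬¬¬p0) ∧ (¬p1 ∨ p0) ∧ ¬p1)
    = ¬¬((¬p1 ∨ ¬¬¬p0) ∧ ¬p1)   [absorption]
    = ¬¬((¬p1 ∨ ¬p0) ∧ ¬p1)   [double negation]
    = ¬¬¬p1   [absorption]
    = ¬p1   [double negation]
Both reduce to ¬p1, so they are equivalent.

Yes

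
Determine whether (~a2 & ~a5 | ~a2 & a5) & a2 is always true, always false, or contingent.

(~a2 & ~a5 | ~a2 & a5) & a2
= ~a2 & a2   (distribution)
= 0   (complement)

always false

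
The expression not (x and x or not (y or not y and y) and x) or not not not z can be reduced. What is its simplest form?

not x or not z

not (x and x or not (y or not y and y) and x) or not not not z
= not (x and x or not y and x) or not not not z   (complement / identity)
= not ((x or not y) and x) or not not not z   (distribution)
= not ((x or not y) and x) or not z   (double negation)
= not x or not z   (absorption)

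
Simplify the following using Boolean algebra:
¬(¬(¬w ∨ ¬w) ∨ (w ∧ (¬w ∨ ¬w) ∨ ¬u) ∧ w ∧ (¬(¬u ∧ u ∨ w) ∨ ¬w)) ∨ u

¬w ∨ u

¬(¬(¬w ∨ ¬w) ∨ (w ∧ (¬w ∨ ¬w) ∨ ¬u) ∧ w ∧ (¬(¬u ∧ u ∨ w) ∨ ¬w)) ∨ u
= ¬(¬(¬w ∨ ¬w) ∨ (w ∧ (¬w ∨ ¬w) ∨ ¬u) ∧ w ∧ (¬w ∨ ¬w)) ∨ u   — complement / identity
= ¬(w ∧ w ∨ (w ∧ (¬w ∨ ¬w) ∨ ¬u) ∧ w ∧ (¬w ∨ ¬w)) ∨ u   — De Morgan
= ¬(w ∧ w ∨ w ∧ (¬w ∨ ¬w)) ∨ u   — absorption
= ¬(w ∧ w ∨ w ∧ ¬w) ∨ u   — idempotence
= ¬w ∨ u   — distribution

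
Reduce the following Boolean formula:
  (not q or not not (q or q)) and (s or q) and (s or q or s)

(not q or not not (q or q)) and (s or q) and (s or q or s)
= (not q or q or q) and (s or q) and (s or q or s)   (double negation)
= (not q or q) and (s or q) and (s or q or s)   (idempotence)
= (s or q) and (s or q or s)   (complement / identity)
= s or q   (absorption)

s or q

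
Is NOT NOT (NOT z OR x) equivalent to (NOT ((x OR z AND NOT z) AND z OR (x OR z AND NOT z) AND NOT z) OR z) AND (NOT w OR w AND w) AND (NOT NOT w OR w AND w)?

No

E1: NOT NOT (NOT z OR x)
    = NOT z OR x   (double negation)
E2: (NOT ((x OR z AND NOT z) AND z OR (x OR z AND NOT z) AND NOT z) OR z) AND (NOT w OR w AND w) AND (NOT NOT w OR w AND w)
    = (NOT ((x OR z AND NOT z) AND z OR (x OR z AND NOT z) AND NOT z) OR z) AND (w AND w OR NOT w AND NOT NOT w)   (distribution)
    = (NOT ((x OR z AND NOT z) AND z OR (x OR z AND NOT z) AND NOT z) OR z) AND (w AND w OR NOT w AND w)   (double negation)
    = (NOT (x OR z AND NOT z) OR z) AND (w AND w OR NOT w AND w)   (distribution)
    = (NOT (x OR z AND NOT z) OR z) AND w   (distribution)
    = (NOT x OR z) AND w   (complement / identity)
These differ: at w=0, x=1, z=0, E1 = 1 but E2 = 0.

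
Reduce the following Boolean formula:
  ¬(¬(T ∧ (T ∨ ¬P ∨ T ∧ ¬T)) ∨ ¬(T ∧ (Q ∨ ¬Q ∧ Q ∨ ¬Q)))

T

¬(¬(T ∧ (T ∨ ¬P ∨ T ∧ ¬T)) ∨ ¬(T ∧ (Q ∨ ¬Q ∧ Q ∨ ¬Q)))
= T ∧ (T ∨ ¬P ∨ T ∧ ¬T) ∧ T ∧ (Q ∨ ¬Q ∧ Q ∨ ¬Q)
= T ∧ (T ∨ ¬P ∨ T ∧ ¬T) ∧ T ∧ (Q ∨ ¬Q)
= T ∧ (T ∨ ¬P) ∧ T ∧ (Q ∨ ¬Q)
= T ∧ (T ∨ ¬P) ∧ T
= T ∧ T
= T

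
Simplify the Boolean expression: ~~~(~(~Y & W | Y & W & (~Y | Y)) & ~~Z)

~~~(~(~Y & W | Y & W & (~Y | Y)) & ~~Z)
= ~~~(~(~Y & W | Y & W) & ~~Z)   — complement / identity
= ~~~(~W & ~~Z)   — distribution
= ~~(W | ~Z)   — De Morgan
= W | ~Z   — double negation

W | ~Z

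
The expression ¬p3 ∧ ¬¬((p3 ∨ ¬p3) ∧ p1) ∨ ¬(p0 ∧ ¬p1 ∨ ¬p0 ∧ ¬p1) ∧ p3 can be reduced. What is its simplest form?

¬p3 ∧ ¬¬((p3 ∨ ¬p3) ∧ p1) ∨ ¬(p0 ∧ ¬p1 ∨ ¬p0 ∧ ¬p1) ∧ p3
= ¬p3 ∧ ¬¬((p3 ∨ ¬p3) ∧ p1) ∨ ¬¬p1 ∧ p3   — distribution
= ¬p3 ∧ ¬¬p1 ∨ ¬¬p1 ∧ p3   — complement / identity
= ¬¬p1   — distribution
= p1   — double negation

p1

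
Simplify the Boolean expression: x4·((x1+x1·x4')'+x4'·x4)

x4·x1'

x4·((x1+x1·x4')'+x4'·x4)
= x4·(x1+x1·x4')'
= x4·x1'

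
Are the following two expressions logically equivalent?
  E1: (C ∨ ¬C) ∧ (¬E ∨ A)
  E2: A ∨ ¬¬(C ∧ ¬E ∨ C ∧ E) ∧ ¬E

E1: (C ∨ ¬C) ∧ (¬E ∨ A)
    = ¬E ∨ A
E2: A ∨ ¬¬(C ∧ ¬E ∨ C ∧ E) ∧ ¬E
    = A ∨ ¬¬C ∧ ¬E
    = A ∨ C ∧ ¬E
These differ: at A=0, C=0, E=0, E1 = 1 but E2 = 0.

No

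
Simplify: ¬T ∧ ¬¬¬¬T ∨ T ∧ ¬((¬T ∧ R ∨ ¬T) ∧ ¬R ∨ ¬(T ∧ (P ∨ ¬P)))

¬T ∧ ¬¬¬¬T ∨ T ∧ ¬((¬T ∧ R ∨ ¬T) ∧ ¬R ∨ ¬(T ∧ (P ∨ ¬P)))
= ¬T ∧ ¬¬¬¬T ∨ T ∧ ¬((¬T ∧ R ∨ ¬T) ∧ ¬R ∨ ¬T)   [complement / identity]
= ¬T ∧ ¬¬¬¬T ∨ T ∧ ¬(¬T ∧ ¬R ∨ ¬T)   [absorption]
= ¬T ∧ ¬¬¬¬T ∨ T ∧ ¬¬T   [absorption]
= ¬T ∧ ¬¬T ∨ T ∧ ¬¬T   [double negation]
= ¬¬T   [distribution]
= T   [double negation]

T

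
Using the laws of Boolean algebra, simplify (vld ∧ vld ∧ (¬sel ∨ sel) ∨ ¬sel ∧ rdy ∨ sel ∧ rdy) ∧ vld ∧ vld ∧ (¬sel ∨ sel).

vld

(vld ∧ vld ∧ (¬sel ∨ sel) ∨ ¬sel ∧ rdy ∨ sel ∧ rdy) ∧ vld ∧ vld ∧ (¬sel ∨ sel)
= (vld ∧ vld ∧ (¬sel ∨ sel) ∨ rdy) ∧ vld ∧ vld ∧ (¬sel ∨ sel)
= vld ∧ vld ∧ (¬sel ∨ sel)
= vld ∧ vld
= vld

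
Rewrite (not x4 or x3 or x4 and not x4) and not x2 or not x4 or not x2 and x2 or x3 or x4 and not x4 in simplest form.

(not x4 or x3 or x4 and not x4) and not x2 or not x4 or not x2 and x2 or x3 or x4 and not x4
= (not x4 or x3 or x4 and not x4) and not x2 or not x4 or x3 or x4 and not x4   — complement / identity
= not x4 or x3 or x4 and not x4   — absorption
= not x4 or x3   — complement / identity

not x4 or x3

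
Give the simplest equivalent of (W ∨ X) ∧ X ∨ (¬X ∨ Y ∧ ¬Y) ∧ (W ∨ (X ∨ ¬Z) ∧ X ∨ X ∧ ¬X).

(W ∨ X) ∧ X ∨ (¬X ∨ Y ∧ ¬Y) ∧ (W ∨ (X ∨ ¬Z) ∧ X ∨ X ∧ ¬X)
= (W ∨ X) ∧ X ∨ ¬X ∧ (W ∨ (X ∨ ¬Z) ∧ X ∨ X ∧ ¬X)   (complement / identity)
= (W ∨ X) ∧ X ∨ ¬X ∧ (W ∨ (X ∨ ¬Z) ∧ X)   (complement / identity)
= (W ∨ X) ∧ X ∨ ¬X ∧ (W ∨ X)   (absorption)
= W ∨ X   (distribution)

W ∨ X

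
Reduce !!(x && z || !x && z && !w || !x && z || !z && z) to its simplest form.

!!(x && z || !x && z && !w || !x && z || !z && z)
= !!(x && z || !x && z || !z && z)
= !!(z || !z && z)
= !!z
= z

z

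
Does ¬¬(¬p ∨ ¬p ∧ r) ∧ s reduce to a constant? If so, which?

¬¬(¬p ∨ ¬p ∧ r) ∧ s
= ¬¬¬p ∧ s   [absorption]
= ¬p ∧ s   [double negation]
This depends on p, s, so it is not a constant.

no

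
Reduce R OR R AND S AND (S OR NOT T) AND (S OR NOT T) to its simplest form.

R OR R AND S AND (S OR NOT T) AND (S OR NOT T)
= R OR R AND S AND (S OR NOT T)
= R OR R AND S
= R

R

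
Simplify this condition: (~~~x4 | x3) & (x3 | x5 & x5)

x3 | ~x4 & x5

(~~~x4 | x3) & (x3 | x5 & x5)
= x3 | ~~~x4 & x5 & x5
= x3 | ~x4 & x5 & x5
= x3 | ~x4 & x5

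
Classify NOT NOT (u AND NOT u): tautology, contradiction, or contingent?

NOT NOT (u AND NOT u)
= u AND NOT u
= FALSE

contradiction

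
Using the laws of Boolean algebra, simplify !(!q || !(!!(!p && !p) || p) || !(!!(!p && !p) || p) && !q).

q

!(!q || !(!!(!p && !p) || p) || !(!!(!p && !p) || p) && !q)
= !(!q || !(!!(!p && !p) || p))   (absorption)
= !(!q || !(!(p || p) || p))   (De Morgan)
= q && (!(p || p) || p)   (De Morgan)
= q && (!p || p)   (idempotence)
= q   (complement / identity)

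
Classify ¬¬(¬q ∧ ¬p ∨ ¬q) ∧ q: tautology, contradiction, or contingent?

contradiction

¬¬(¬q ∧ ¬p ∨ ¬q) ∧ q
= ¬¬¬q ∧ q   — absorption
= ¬q ∧ q   — double negation
= False   — complement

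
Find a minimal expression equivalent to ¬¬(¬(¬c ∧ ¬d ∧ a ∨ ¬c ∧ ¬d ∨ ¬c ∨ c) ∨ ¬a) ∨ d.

¬¬(¬(¬c ∧ ¬d ∧ a ∨ ¬c ∧ ¬d ∨ ¬c ∨ c) ∨ ¬a) ∨ d
= ¬¬(¬(¬c ∧ ¬d ∨ ¬c ∨ c) ∨ ¬a) ∨ d   [absorption]
= ¬((¬c ∧ ¬d ∨ ¬c ∨ c) ∧ a) ∨ d   [De Morgan]
= ¬((¬c ∨ c) ∧ a) ∨ d   [absorption]
= ¬a ∨ d   [complement / identity]

¬a ∨ d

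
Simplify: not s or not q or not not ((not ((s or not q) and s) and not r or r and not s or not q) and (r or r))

not s or not q or not not ((not ((s or not q) and s) and not r or r and not s or not q) and (r or r))
= not s or not q or not not ((not s and not r or r and not s or not q) and (r or r))   (absorption)
= not s or not q or not not ((not s or not q) and (r or r))   (distribution)
= not s or not q or (not s or not q) and (r or r)   (double negation)
= not s or not q or (not s or not q) and r   (idempotence)
= not s or not q   (absorption)

not s or not q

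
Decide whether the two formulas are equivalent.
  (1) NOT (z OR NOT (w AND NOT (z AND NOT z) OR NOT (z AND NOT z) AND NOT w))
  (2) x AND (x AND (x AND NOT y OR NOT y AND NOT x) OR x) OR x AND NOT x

No

E1: NOT (z OR NOT (w AND NOT (z AND NOT z) OR NOT (z AND NOT z) AND NOT w))
    = NOT (z OR NOT NOT (z AND NOT z))   [distribution]
    = NOT (z OR z AND NOT z)   [double negation]
    = NOT z   [complement / identity]
E2: x AND (x AND (x AND NOT y OR NOT y AND NOT x) OR x) OR x AND NOT x
    = x AND (x AND NOT y OR x) OR x AND NOT x   [distribution]
    = x AND x OR x AND NOT x   [absorption]
    = x   [distribution]
These differ: at w=0, x=1, y=0, z=1, E1 = 0 but E2 = 1.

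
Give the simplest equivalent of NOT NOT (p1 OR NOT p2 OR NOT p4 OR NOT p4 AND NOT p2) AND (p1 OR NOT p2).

p1 OR NOT p2

NOT NOT (p1 OR NOT p2 OR NOT p4 OR NOT p4 AND NOT p2) AND (p1 OR NOT p2)
= NOT NOT (p1 OR NOT p2 OR NOT p4) AND (p1 OR NOT p2)   — absorption
= (p1 OR NOT p2 OR NOT p4) AND (p1 OR NOT p2)   — double negation
= p1 OR NOT p2   — absorption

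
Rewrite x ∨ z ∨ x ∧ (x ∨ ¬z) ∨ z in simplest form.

x ∨ z

x ∨ z ∨ x ∧ (x ∨ ¬z) ∨ z
= x ∨ z ∨ x ∨ z   (absorption)
= x ∨ z   (idempotence)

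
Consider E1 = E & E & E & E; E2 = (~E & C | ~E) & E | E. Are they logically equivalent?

E1: E & E & E & E
    = E & E   [idempotence]
    = E   [idempotence]
E2: (~E & C | ~E) & E | E
    = ~E & E | E   [absorption]
    = E   [complement / identity]
Both reduce to E, so they are equivalent.

Yes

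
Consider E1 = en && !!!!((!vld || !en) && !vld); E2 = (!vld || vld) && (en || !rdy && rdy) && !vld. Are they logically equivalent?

E1: en && !!!!((!vld || !en) && !vld)
    = en && !!!!!vld   — absorption
    = en && !!!vld   — double negation
    = en && !vld   — double negation
E2: (!vld || vld) && (en || !rdy && rdy) && !vld
    = (!vld || vld) && en && !vld   — complement / identity
    = en && !vld   — complement / identity
Both reduce to en && !vld, so they are equivalent.

Yes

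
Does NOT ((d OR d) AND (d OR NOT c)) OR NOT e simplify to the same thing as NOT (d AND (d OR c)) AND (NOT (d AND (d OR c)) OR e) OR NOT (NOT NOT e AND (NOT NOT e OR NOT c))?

E1: NOT ((d OR d) AND (d OR NOT c)) OR NOT e
    = NOT (d OR d AND NOT c) OR NOT e   [distribution]
    = NOT d OR NOT e   [absorption]
E2: NOT (d AND (d OR c)) AND (NOT (d AND (d OR c)) OR e) OR NOT (NOT NOT e AND (NOT NOT e OR NOT c))
    = NOT (d AND (d OR c)) OR NOT (NOT NOT e AND (NOT NOT e OR NOT c))   [absorption]
    = NOT (d AND (d OR c)) OR NOT NOT NOT e   [absorption]
    = NOT d OR NOT NOT NOT e   [absorption]
    = NOT d OR NOT e   [double negation]
Both reduce to NOT d OR NOT e, so they are equivalent.

Yes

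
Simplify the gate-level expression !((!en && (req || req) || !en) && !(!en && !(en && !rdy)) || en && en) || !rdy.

!((!en && (req || req) || !en) && !(!en && !(en && !rdy)) || en && en) || !rdy
= !((!en && req || !en) && !(!en && !(en && !rdy)) || en && en) || !rdy   — idempotence
= !(!en && !(!en && !(en && !rdy)) || en && en) || !rdy   — absorption
= !(!en && (en || en && !rdy) || en && en) || !rdy   — De Morgan
= !(!en && en || en && en) || !rdy   — absorption
= !en || !rdy   — distribution

!en || !rdy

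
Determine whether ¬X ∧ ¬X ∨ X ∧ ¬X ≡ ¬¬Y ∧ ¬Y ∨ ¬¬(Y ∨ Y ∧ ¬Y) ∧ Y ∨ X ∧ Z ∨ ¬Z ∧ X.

E1: ¬X ∧ ¬X ∨ X ∧ ¬X
    = ¬X   — distribution
E2: ¬¬Y ∧ ¬Y ∨ ¬¬(Y ∨ Y ∧ ¬Y) ∧ Y ∨ X ∧ Z ∨ ¬Z ∧ X
    = ¬¬Y ∧ ¬Y ∨ ¬¬Y ∧ Y ∨ X ∧ Z ∨ ¬Z ∧ X   — complement / identity
    = ¬¬Y ∨ X ∧ Z ∨ ¬Z ∧ X   — distribution
    = ¬¬Y ∨ X   — distribution
    = Y ∨ X   — double negation
These differ: at X=0, Y=0, Z=0, E1 = 1 but E2 = 0.

No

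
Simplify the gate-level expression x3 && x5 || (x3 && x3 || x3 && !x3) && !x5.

x3

x3 && x5 || (x3 && x3 || x3 && !x3) && !x5
= x3 && x5 || (x3 || x3 && !x3) && !x5   [idempotence]
= x3 && x5 || x3 && !x5   [complement / identity]
= x3   [distribution]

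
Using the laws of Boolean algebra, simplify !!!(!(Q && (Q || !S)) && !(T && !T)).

!!!(!(Q && (Q || !S)) && !(T && !T))
= !!(Q && (Q || !S) || T && !T)   (De Morgan)
= !!(Q || T && !T)   (absorption)
= !!Q   (complement / identity)
= Q   (double negation)

Q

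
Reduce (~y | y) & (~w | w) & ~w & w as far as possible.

(~y | y) & (~w | w) & ~w & w
= (~y | y) & ~w & w   — complement / identity
= ~w & w   — complement / identity
= 0   — complement

0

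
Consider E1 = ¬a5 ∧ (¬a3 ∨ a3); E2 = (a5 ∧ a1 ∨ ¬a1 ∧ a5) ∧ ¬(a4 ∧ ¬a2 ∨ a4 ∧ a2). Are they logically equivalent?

E1: ¬a5 ∧ (¬a3 ∨ a3)
    = ¬a5
E2: (a5 ∧ a1 ∨ ¬a1 ∧ a5) ∧ ¬(a4 ∧ ¬a2 ∨ a4 ∧ a2)
    = a5 ∧ ¬(a4 ∧ ¬a2 ∨ a4 ∧ a2)
    = a5 ∧ ¬a4
These differ: at a1=0, a2=0, a3=0, a4=1, a5=0, E1 = 1 but E2 = 0.

No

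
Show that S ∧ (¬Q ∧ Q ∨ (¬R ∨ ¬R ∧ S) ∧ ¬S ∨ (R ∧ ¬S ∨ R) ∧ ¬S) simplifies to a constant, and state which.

False

S ∧ (¬Q ∧ Q ∨ (¬R ∨ ¬R ∧ S) ∧ ¬S ∨ (R ∧ ¬S ∨ R) ∧ ¬S)
= S ∧ ((¬R ∨ ¬R ∧ S) ∧ ¬S ∨ (R ∧ ¬S ∨ R) ∧ ¬S)   [complement / identity]
= S ∧ ((¬R ∨ ¬R ∧ S) ∧ ¬S ∨ R ∧ ¬S)   [absorption]
= S ∧ (¬R ∧ ¬S ∨ R ∧ ¬S)   [absorption]
= S ∧ ¬S   [distribution]
= False   [complement]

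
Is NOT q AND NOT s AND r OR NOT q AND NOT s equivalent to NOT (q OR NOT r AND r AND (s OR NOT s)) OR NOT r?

E1: NOT q AND NOT s AND r OR NOT q AND NOT s
    = NOT q AND NOT s   (absorption)
E2: NOT (q OR NOT r AND r AND (s OR NOT s)) OR NOT r
    = NOT (q OR NOT r AND r) OR NOT r   (complement / identity)
    = NOT q OR NOT r   (complement / identity)
These differ: at q=0, r=0, s=1, E1 = 0 but E2 = 1.

No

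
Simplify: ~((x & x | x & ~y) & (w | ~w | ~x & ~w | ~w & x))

~((x & x | x & ~y) & (w | ~w | ~x & ~w | ~w & x))
= ~(x & (x | ~y) & (w | ~w | ~x & ~w | ~w & x))   (distribution)
= ~(x & (x | ~y) & (w | ~w | ~w))   (distribution)
= ~(x & (w | ~w | ~w))   (absorption)
= ~(x & (w | ~w))   (idempotence)
= ~x   (complement / identity)

~x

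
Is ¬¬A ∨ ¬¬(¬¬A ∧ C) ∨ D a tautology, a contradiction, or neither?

¬¬A ∨ ¬¬(¬¬A ∧ C) ∨ D
= ¬¬A ∨ ¬¬A ∧ C ∨ D   (double negation)
= ¬¬A ∨ D   (absorption)
= A ∨ D   (double negation)
This depends on A, D, so it is not a constant.

neither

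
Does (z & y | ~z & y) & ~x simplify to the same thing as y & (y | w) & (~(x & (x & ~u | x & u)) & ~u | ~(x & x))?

Yes

E1: (z & y | ~z & y) & ~x
    = y & ~x   [distribution]
E2: y & (y | w) & (~(x & (x & ~u | x & u)) & ~u | ~(x & x))
    = y & (y | w) & (~(x & x) & ~u | ~(x & x))   [distribution]
    = y & (y | w) & ~(x & x)   [absorption]
    = y & (y | w) & ~x   [idempotence]
    = y & ~x   [absorption]
Both reduce to y & ~x, so they are equivalent.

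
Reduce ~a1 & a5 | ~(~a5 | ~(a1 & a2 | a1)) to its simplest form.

a5

~a1 & a5 | ~(~a5 | ~(a1 & a2 | a1))
= ~a1 & a5 | a5 & (a1 & a2 | a1)   — De Morgan
= ~a1 & a5 | a5 & a1   — absorption
= a5   — distribution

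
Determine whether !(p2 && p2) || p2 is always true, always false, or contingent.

always true

!(p2 && p2) || p2
= !p2 || p2
= true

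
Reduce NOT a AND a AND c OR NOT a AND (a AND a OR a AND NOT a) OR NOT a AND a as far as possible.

FALSE

NOT a AND a AND c OR NOT a AND (a AND a OR a AND NOT a) OR NOT a AND a
= NOT a AND a AND c OR NOT a AND a OR NOT a AND a   [distribution]
= NOT a AND a OR NOT a AND a   [absorption]
= NOT a AND a   [idempotence]
= FALSE   [complement]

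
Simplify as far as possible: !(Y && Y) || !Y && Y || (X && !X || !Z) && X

!Y || !Z && X

!(Y && Y) || !Y && Y || (X && !X || !Z) && X
= !(Y && Y) || (X && !X || !Z) && X
= !(Y && Y) || !Z && X
= !Y || !Z && X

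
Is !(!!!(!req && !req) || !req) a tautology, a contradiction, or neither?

contradiction

!(!!!(!req && !req) || !req)
= !!(!req && !req) && req   [De Morgan]
= !!!req && req   [idempotence]
= !req && req   [double negation]
= false   [complement]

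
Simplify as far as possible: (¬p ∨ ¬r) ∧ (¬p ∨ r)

(¬p ∨ ¬r) ∧ (¬p ∨ r)
= ¬r ∧ r ∨ ¬p
= ¬p

¬p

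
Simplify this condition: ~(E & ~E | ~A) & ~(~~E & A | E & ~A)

A & ~E

~(E & ~E | ~A) & ~(~~E & A | E & ~A)
= ~~A & ~(~~E & A | E & ~A)   [complement / identity]
= ~~A & ~(E & A | E & ~A)   [double negation]
= A & ~(E & A | E & ~A)   [double negation]
= A & ~E   [distribution]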